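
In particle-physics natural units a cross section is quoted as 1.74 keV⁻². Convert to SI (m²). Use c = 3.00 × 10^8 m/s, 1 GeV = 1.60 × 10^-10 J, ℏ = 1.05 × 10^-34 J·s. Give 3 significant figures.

Area is [L]² = [E]⁻²·(ℏc)²; restore (ℏc)².
1 GeV⁻² → (ℏc)² × (1 GeV in J)⁻² = 3.88 × 10^-32 m².
Convert the energy scale: 1.74 keV⁻² = 1.74 × 10^12 GeV⁻².
Result: 1.74 × 10^12 × 3.88 × 10^-32 = 6.74 × 10^-20 m².

6.74 × 10^-20 m²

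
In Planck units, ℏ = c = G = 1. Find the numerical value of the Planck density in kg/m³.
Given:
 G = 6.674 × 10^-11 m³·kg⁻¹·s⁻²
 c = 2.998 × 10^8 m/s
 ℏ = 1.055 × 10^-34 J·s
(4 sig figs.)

5.154 × 10^96 kg/m³

Dimensional analysis gives ρ_P = c⁵/(ℏG²).
  = 2.422 × 10^42 / 4.699 × 10^-55
  = 5.154 × 10^96 kg/m³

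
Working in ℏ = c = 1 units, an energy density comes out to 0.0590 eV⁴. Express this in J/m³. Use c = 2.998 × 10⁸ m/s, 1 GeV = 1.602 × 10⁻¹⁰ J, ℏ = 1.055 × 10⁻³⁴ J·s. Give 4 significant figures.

1.228 J/m³

[E]/[L]³ = [E]⁴/(ℏc)³; restore (ℏc)⁻³.
1 GeV⁴ → 1/(ℏc)³ × (1 GeV in J)⁴ = 2.082 × 10³⁷ J/m³.
Convert the energy scale: 0.0590 eV⁴ = 5.90 × 10⁻³⁸ GeV⁴.
Result: 5.90 × 10⁻³⁸ × 2.082 × 10³⁷ = 1.228 J/m³.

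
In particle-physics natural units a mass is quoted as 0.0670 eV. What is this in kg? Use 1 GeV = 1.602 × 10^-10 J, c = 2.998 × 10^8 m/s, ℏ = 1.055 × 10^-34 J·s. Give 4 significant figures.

1.194 × 10^-37 kg

Mass is [E]/c²; divide by c².
1 GeV → 1/c² × (1 GeV in J) = 1.782 × 10^-27 kg.
Convert the energy scale: 0.0670 eV = 6.70 × 10^-11 GeV.
Result: 6.70 × 10^-11 × 1.782 × 10^-27 = 1.194 × 10^-37 kg.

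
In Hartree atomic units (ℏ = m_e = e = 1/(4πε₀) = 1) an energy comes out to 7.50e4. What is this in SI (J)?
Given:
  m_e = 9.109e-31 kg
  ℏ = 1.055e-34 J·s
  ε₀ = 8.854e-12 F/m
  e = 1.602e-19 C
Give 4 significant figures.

3.266e-13 J

One hartree: E_h = m_e e⁴/(4πε₀ℏ)² = 4.354e-18 J.
7.50e4 × 4.354e-18 J = 3.266e-13 J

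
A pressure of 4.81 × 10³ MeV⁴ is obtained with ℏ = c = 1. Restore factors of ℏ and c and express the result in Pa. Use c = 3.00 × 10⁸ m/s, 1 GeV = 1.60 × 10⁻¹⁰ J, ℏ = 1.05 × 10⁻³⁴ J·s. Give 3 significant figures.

1.01 × 10²⁹ Pa

Pressure is [E]/[L]³ = [E]⁴/(ℏc)³.
1 GeV⁴ → 1/(ℏc)³ × (1 GeV in J)⁴ = 2.10 × 10³⁷ Pa.
Convert the energy scale: 4.81 × 10³ MeV⁴ = 4.81 × 10⁻⁹ GeV⁴.
Result: 4.81 × 10⁻⁹ × 2.10 × 10³⁷ = 1.01 × 10²⁹ Pa.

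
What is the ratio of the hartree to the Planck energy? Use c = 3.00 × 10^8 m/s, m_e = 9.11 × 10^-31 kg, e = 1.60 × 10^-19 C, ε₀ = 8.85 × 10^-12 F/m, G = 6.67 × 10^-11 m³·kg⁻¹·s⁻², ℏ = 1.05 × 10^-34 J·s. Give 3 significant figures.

hartree: E_h = m_e e⁴/(4πε₀ℏ)² = 4.38 × 10^-18 J
Planck energy: E_P = √(ℏc⁵/G) = 1.96 × 10^9 J
ratio = 4.38 × 10^-18 / 1.96 × 10^9 = 2.24 × 10^-27

2.24 × 10^-27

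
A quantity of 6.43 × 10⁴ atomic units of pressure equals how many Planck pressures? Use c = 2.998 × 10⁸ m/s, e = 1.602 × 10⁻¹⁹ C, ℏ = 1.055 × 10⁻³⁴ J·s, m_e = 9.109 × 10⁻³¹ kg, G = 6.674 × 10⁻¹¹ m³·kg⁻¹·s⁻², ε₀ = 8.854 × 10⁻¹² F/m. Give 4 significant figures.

atomic unit of pressure: P_au = E_h/a₀³ = m_e⁴e¹⁰/((4πε₀)⁵ℏ⁸) = 2.929 × 10¹³ Pa
Planck pressure: p_P = c⁷/(ℏG²) = 4.632 × 10¹¹³ Pa
6.43 × 10⁴ × 2.929 × 10¹³ / 4.632 × 10¹¹³ = 4.066 × 10⁻⁹⁶

4.066 × 10⁻⁹⁶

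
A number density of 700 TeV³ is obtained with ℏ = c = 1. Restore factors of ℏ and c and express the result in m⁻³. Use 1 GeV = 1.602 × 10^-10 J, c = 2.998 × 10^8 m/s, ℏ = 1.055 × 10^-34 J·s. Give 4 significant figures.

9.096 × 10^58 m⁻³

Number density is [L]⁻³ = [E]³/(ℏc)³.
1 GeV³ → 1/(ℏc)³ × (1 GeV in J)³ = 1.299 × 10^47 m⁻³.
Convert the energy scale: 700 TeV³ = 7.00 × 10^11 GeV³.
Result: 7.00 × 10^11 × 1.299 × 10^47 = 9.096 × 10^58 m⁻³.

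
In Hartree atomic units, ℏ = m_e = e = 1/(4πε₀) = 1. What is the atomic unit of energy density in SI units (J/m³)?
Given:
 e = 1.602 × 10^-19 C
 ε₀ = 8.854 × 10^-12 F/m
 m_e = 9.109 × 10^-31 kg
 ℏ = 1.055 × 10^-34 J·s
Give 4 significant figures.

From ℏ = m_e = e = 1/(4πε₀) = 1 the energy density scale is u_au = E_h/a₀³ = m_e⁴e¹⁰/((4πε₀)⁵ℏ⁸).
E_h = 4.354 × 10^-18 J
a₀ = 5.297 × 10^-11 m
E_h/a₀³ = 2.929 × 10^13 J/m³

2.929 × 10^13 J/m³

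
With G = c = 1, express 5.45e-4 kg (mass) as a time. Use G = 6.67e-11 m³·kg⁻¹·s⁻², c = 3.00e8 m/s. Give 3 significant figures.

Mass → time via G/c³.
5.45e-4 kg × (G/c³) = 1.35e-39 s

1.35e-39 s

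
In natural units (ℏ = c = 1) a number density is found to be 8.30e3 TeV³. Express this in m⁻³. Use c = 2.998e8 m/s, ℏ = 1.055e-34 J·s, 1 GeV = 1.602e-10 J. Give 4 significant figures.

Number density is [L]⁻³ = [E]³/(ℏc)³.
1 GeV³ → 1/(ℏc)³ × (1 GeV in J)³ = 1.299e47 m⁻³.
Convert the energy scale: 8.30e3 TeV³ = 8.30e12 GeV³.
Result: 8.30e12 × 1.299e47 = 1.078e60 m⁻³.

1.078e60 m⁻³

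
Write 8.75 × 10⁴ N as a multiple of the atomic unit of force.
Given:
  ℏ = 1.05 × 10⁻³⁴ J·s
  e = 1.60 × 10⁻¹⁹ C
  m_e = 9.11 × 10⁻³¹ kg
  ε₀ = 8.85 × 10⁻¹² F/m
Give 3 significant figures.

1.05 × 10¹²

atomic unit of force: F_au = E_h/a₀ = m_e²e⁶/((4πε₀)³ℏ⁴) = 8.33 × 10⁻⁸ N.
8.75 × 10⁴ / 8.33 × 10⁻⁸ = 1.05 × 10¹²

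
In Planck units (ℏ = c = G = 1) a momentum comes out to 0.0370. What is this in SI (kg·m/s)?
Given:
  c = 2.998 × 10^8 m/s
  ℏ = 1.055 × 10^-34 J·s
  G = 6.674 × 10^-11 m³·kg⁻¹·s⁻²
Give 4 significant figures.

One Planck momentum: p_P = √(ℏc³/G) = 6.527 kg·m/s.
0.0370 × 6.527 kg·m/s = 0.2415 kg·m/s

0.2415 kg·m/s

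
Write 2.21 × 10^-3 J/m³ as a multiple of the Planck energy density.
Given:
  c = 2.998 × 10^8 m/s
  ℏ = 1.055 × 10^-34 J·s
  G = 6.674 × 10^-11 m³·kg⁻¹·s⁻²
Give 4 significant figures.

Planck energy density: u_P = c⁷/(ℏG²) = 4.632 × 10^113 J/m³.
2.21 × 10^-3 / 4.632 × 10^113 = 4.771 × 10^-117

4.771 × 10^-117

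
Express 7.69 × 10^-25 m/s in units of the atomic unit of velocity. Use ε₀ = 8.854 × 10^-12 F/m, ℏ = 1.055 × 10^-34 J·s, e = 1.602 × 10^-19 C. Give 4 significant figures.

atomic unit of velocity: v_au = e²/(4πε₀ℏ) = 2.186 × 10^6 m/s.
7.69 × 10^-25 / 2.186 × 10^6 = 3.517 × 10^-31

3.517 × 10^-31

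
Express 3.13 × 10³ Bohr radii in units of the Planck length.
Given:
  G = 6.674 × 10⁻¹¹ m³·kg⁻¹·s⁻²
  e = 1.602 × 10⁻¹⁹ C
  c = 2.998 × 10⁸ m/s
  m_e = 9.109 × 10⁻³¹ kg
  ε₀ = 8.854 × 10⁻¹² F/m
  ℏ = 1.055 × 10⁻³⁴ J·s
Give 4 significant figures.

1.026 × 10²⁸

Bohr radius: a₀ = 4πε₀ℏ²/(m_e e²) = 5.297 × 10⁻¹¹ m
Planck length: ℓ_P = √(ℏG/c³) = 1.616 × 10⁻³⁵ m
3.13 × 10³ × 5.297 × 10⁻¹¹ / 1.616 × 10⁻³⁵ = 1.026 × 10²⁸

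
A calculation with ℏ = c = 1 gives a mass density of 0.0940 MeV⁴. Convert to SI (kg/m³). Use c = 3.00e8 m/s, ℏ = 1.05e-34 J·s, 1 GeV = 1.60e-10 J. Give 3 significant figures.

2.19e7 kg/m³

Mass density is [E]/(c²[L]³) = [E]⁴/(ℏ³c⁵).
1 GeV⁴ → 1/(ℏ³c⁵) × (1 GeV in J)⁴ = 2.33e20 kg/m³.
Convert the energy scale: 0.0940 MeV⁴ = 9.40e-14 GeV⁴.
Result: 9.40e-14 × 2.33e20 = 2.19e7 kg/m³.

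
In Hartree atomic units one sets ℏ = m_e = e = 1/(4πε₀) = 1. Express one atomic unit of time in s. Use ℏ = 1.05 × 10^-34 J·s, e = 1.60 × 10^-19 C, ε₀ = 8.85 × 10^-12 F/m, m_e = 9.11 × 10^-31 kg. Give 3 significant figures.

τ_au = (4πε₀)²ℏ³/(m_e e⁴)
E_h = 4.38 × 10^-18 J
ℏ/E_h = 2.40 × 10^-17 s

2.40 × 10^-17 s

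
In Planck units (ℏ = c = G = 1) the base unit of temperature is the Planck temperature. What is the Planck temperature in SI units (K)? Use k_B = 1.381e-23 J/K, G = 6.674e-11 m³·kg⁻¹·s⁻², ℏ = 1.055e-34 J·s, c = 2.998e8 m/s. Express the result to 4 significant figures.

1.417e32 K

T_P = √(ℏc⁵/G) / k_B
  = √(3.828e18) × 7.241e22
  = 1.417e32 K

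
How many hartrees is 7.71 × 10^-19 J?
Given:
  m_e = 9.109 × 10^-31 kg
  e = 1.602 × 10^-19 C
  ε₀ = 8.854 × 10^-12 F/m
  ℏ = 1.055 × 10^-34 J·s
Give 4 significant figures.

hartree: E_h = m_e e⁴/(4πε₀ℏ)² = 4.354 × 10^-18 J.
7.71 × 10^-19 / 4.354 × 10^-18 = 0.1771

0.1771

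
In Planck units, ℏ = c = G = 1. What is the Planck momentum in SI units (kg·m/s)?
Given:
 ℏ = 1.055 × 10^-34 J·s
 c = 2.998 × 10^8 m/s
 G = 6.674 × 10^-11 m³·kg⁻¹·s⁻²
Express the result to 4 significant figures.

The unique combination of the constants set to 1 with dimensions of momentum is p_P = √(ℏc³/G).
  = √(42.60)
  = 6.527 kg·m/s

6.527 kg·m/s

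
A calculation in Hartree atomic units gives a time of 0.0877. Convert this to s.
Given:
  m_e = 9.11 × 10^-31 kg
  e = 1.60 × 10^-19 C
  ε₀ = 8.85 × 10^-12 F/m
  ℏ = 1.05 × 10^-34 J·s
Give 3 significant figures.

2.10 × 10^-18 s

One atomic unit of time: τ_au = (4πε₀)²ℏ³/(m_e e⁴) = 2.40 × 10^-17 s.
0.0877 × 2.40 × 10^-17 s = 2.10 × 10^-18 s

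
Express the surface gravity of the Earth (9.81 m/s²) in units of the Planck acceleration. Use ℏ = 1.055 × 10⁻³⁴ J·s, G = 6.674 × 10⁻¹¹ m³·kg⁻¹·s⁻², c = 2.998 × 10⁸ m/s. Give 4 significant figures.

1.764 × 10⁻⁵¹

Planck acceleration: a_P = √(c⁷/(ℏG)) = 5.560 × 10⁵¹ m/s².
9.81 / 5.560 × 10⁵¹ = 1.764 × 10⁻⁵¹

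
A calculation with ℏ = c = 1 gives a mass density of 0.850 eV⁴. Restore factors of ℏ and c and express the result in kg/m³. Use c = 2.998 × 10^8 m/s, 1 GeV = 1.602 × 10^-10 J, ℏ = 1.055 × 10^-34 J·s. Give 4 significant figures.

Mass density is [E]/(c²[L]³) = [E]⁴/(ℏ³c⁵).
1 GeV⁴ → 1/(ℏ³c⁵) × (1 GeV in J)⁴ = 2.316 × 10^20 kg/m³.
Convert the energy scale: 0.850 eV⁴ = 8.50 × 10^-37 GeV⁴.
Result: 8.50 × 10^-37 × 2.316 × 10^20 = 1.969 × 10^-16 kg/m³.

1.969 × 10^-16 kg/m³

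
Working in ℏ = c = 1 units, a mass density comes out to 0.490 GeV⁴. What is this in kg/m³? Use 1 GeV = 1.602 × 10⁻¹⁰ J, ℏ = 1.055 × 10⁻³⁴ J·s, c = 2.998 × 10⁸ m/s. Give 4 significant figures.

1.135 × 10²⁰ kg/m³

Mass density is [E]/(c²[L]³) = [E]⁴/(ℏ³c⁵).
1 GeV⁴ → 1/(ℏ³c⁵) × (1 GeV in J)⁴ = 2.316 × 10²⁰ kg/m³.
Result: 0.490 × 2.316 × 10²⁰ = 1.135 × 10²⁰ kg/m³.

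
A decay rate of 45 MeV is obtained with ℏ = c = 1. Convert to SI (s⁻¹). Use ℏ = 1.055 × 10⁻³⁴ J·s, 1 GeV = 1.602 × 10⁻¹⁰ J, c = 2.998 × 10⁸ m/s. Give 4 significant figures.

6.833 × 10²² s⁻¹

A rate is [E]/ℏ; divide by ℏ.
1 GeV → 1/ℏ × (1 GeV in J) = 1.518 × 10²⁴ s⁻¹.
Convert the energy scale: 45 MeV = 0.0450 GeV.
Result: 0.0450 × 1.518 × 10²⁴ = 6.833 × 10²² s⁻¹.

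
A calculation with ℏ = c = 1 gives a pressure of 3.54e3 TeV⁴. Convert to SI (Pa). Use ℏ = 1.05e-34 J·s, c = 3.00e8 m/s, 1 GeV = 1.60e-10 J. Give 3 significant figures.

Pressure is [E]/[L]³ = [E]⁴/(ℏc)³.
1 GeV⁴ → 1/(ℏc)³ × (1 GeV in J)⁴ = 2.10e37 Pa.
Convert the energy scale: 3.54e3 TeV⁴ = 3.54e15 GeV⁴.
Result: 3.54e15 × 2.10e37 = 7.42e52 Pa.

7.42e52 Pa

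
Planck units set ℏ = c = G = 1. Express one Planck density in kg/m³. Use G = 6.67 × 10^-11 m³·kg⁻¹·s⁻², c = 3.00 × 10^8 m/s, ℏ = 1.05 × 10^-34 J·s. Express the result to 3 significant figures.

5.20 × 10^96 kg/m³

From ℏ = c = G = 1 the density scale is ρ_P = c⁵/(ℏG²).
  = 2.43 × 10^42 / 4.67 × 10^-55
  = 5.20 × 10^96 kg/m³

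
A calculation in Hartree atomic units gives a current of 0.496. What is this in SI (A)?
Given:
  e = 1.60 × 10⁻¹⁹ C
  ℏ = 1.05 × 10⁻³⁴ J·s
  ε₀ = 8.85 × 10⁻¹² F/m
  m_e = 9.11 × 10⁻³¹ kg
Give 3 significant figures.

One atomic unit of electric current: I_au = e E_h/ℏ = m_e e⁵/((4πε₀)²ℏ³) = 6.67 × 10⁻³ A.
0.496 × 6.67 × 10⁻³ A = 3.31 × 10⁻³ A

3.31 × 10⁻³ A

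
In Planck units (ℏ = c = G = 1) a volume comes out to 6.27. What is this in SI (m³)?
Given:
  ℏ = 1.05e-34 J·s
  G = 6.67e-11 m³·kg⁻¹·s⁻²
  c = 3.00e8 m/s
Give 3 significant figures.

2.62e-104 m³

One Planck volume: V_P = (ℏG/c³)^(3/2) = 4.18e-105 m³.
6.27 × 4.18e-105 m³ = 2.62e-104 m³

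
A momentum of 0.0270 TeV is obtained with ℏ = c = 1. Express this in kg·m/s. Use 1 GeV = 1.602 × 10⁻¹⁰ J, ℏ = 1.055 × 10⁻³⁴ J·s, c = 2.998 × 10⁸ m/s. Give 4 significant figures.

1.443 × 10⁻¹⁷ kg·m/s

Momentum is [E]/c; divide by c.
1 GeV → 1/c × (1 GeV in J) = 5.344 × 10⁻¹⁹ kg·m/s.
Convert the energy scale: 0.0270 TeV = 27 GeV.
Result: 27 × 5.344 × 10⁻¹⁹ = 1.443 × 10⁻¹⁷ kg·m/s.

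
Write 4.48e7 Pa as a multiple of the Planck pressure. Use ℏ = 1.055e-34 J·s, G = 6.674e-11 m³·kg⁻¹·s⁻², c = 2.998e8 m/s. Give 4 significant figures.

9.671e-107

Planck pressure: p_P = c⁷/(ℏG²) = 4.632e113 Pa.
4.48e7 / 4.632e113 = 9.671e-107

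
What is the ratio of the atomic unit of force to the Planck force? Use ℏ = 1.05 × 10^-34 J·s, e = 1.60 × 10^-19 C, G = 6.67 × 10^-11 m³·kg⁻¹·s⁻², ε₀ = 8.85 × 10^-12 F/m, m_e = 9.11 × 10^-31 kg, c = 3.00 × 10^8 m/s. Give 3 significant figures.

6.86 × 10^-52

atomic unit of force: F_au = E_h/a₀ = m_e²e⁶/((4πε₀)³ℏ⁴) = 8.33 × 10^-8 N
Planck force: F_P = c⁴/G = 1.21 × 10^44 N
ratio = 8.33 × 10^-8 / 1.21 × 10^44 = 6.86 × 10^-52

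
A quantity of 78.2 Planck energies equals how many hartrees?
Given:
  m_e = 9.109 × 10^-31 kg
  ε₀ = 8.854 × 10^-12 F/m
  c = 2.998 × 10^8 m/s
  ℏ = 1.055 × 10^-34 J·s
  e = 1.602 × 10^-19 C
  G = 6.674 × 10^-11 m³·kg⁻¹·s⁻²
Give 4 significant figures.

Planck energy: E_P = √(ℏc⁵/G) = 1.957 × 10^9 J
hartree: E_h = m_e e⁴/(4πε₀ℏ)² = 4.354 × 10^-18 J
78.2 × 1.957 × 10^9 / 4.354 × 10^-18 = 3.514 × 10^28

3.514 × 10^28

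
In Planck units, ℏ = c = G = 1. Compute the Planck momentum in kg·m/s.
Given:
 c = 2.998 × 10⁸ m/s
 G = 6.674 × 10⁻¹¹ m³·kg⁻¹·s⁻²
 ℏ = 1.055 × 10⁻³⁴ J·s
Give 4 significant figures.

The unique combination of the constants set to 1 with dimensions of momentum is p_P = √(ℏc³/G).
  = √(42.60)
  = 6.527 kg·m/s

6.527 kg·m/s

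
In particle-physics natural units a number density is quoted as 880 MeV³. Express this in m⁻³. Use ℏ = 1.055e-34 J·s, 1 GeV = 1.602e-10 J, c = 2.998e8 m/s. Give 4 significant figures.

Number density is [L]⁻³ = [E]³/(ℏc)³.
1 GeV³ → 1/(ℏc)³ × (1 GeV in J)³ = 1.299e47 m⁻³.
Convert the energy scale: 880 MeV³ = 8.80e-7 GeV³.
Result: 8.80e-7 × 1.299e47 = 1.143e41 m⁻³.

1.143e41 m⁻³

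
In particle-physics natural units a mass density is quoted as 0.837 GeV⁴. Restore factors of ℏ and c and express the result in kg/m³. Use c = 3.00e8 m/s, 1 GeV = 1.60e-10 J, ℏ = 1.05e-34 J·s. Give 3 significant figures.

1.95e20 kg/m³

Mass density is [E]/(c²[L]³) = [E]⁴/(ℏ³c⁵).
1 GeV⁴ → 1/(ℏ³c⁵) × (1 GeV in J)⁴ = 2.33e20 kg/m³.
Result: 0.837 × 2.33e20 = 1.95e20 kg/m³.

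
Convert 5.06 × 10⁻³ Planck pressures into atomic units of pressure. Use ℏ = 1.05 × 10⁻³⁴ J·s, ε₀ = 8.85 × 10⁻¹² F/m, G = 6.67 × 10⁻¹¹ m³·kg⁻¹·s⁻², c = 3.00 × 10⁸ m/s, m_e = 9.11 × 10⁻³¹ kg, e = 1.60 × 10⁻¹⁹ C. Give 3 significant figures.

7.86 × 10⁹⁷

Planck pressure: p_P = c⁷/(ℏG²) = 4.68 × 10¹¹³ Pa
atomic unit of pressure: P_au = E_h/a₀³ = m_e⁴e¹⁰/((4πε₀)⁵ℏ⁸) = 3.01 × 10¹³ Pa
5.06 × 10⁻³ × 4.68 × 10¹¹³ / 3.01 × 10¹³ = 7.86 × 10⁹⁷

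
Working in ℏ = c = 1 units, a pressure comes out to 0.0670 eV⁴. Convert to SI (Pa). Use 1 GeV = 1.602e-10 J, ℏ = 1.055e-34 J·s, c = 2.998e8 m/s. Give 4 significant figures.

Pressure is [E]/[L]³ = [E]⁴/(ℏc)³.
1 GeV⁴ → 1/(ℏc)³ × (1 GeV in J)⁴ = 2.082e37 Pa.
Convert the energy scale: 0.0670 eV⁴ = 6.70e-38 GeV⁴.
Result: 6.70e-38 × 2.082e37 = 1.395 Pa.

1.395 Pa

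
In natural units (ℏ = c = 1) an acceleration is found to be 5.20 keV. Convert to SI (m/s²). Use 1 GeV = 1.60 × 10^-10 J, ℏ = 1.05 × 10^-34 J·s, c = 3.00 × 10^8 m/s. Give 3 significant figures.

Acceleration is [L]/[T]² = c·[E]/ℏ.
1 GeV → c/ℏ × (1 GeV in J) = 4.57 × 10^32 m/s².
Convert the energy scale: 5.20 keV = 5.20 × 10^-6 GeV.
Result: 5.20 × 10^-6 × 4.57 × 10^32 = 2.38 × 10^27 m/s².

2.38 × 10^27 m/s²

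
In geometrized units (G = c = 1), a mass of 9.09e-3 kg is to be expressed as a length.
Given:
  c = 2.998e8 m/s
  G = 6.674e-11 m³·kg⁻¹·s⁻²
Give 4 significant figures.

6.750e-30 m

In G = c = 1 units mass has dimensions of length; the conversion factor is G/c².
9.09e-3 kg × (G/c²) = 6.750e-30 m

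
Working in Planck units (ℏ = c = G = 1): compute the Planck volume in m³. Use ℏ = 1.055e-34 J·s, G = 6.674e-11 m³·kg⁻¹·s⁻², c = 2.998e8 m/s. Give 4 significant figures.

The unique combination of the constants set to 1 with dimensions of volume is V_P = (ℏG/c³)^(3/2).
  = √(1.784e-209)
  = 4.224e-105 m³

4.224e-105 m³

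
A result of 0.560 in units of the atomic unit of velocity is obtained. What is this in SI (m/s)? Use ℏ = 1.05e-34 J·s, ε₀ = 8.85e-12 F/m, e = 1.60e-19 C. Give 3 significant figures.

One atomic unit of velocity: v_au = e²/(4πε₀ℏ) = 2.19e6 m/s.
0.560 × 2.19e6 m/s = 1.23e6 m/s

1.23e6 m/s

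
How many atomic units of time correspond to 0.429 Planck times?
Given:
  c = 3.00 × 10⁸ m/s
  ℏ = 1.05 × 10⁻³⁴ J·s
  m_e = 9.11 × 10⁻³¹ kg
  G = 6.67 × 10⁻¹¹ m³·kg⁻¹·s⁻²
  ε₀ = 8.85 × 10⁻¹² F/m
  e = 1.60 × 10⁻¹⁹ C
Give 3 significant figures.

9.60 × 10⁻²⁸

Planck time: t_P = √(ℏG/c⁵) = 5.37 × 10⁻⁴⁴ s
atomic unit of time: τ_au = (4πε₀)²ℏ³/(m_e e⁴) = 2.40 × 10⁻¹⁷ s
0.429 × 5.37 × 10⁻⁴⁴ / 2.40 × 10⁻¹⁷ = 9.60 × 10⁻²⁸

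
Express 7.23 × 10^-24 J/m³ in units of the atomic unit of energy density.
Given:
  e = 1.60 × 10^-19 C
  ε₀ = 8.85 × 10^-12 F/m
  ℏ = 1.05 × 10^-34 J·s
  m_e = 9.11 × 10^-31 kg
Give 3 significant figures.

2.40 × 10^-37

atomic unit of energy density: u_au = E_h/a₀³ = m_e⁴e¹⁰/((4πε₀)⁵ℏ⁸) = 3.01 × 10^13 J/m³.
7.23 × 10^-24 / 3.01 × 10^13 = 2.40 × 10^-37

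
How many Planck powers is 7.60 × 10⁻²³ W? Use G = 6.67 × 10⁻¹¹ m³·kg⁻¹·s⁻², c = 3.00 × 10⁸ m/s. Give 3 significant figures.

2.09 × 10⁻⁷⁵

Planck power: P_P = c⁵/G = 3.64 × 10⁵² W.
7.60 × 10⁻²³ / 3.64 × 10⁵² = 2.09 × 10⁻⁷⁵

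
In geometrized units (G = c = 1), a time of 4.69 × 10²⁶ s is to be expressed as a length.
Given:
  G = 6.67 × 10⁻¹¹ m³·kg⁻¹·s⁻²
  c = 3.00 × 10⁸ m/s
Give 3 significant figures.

Time → length via c.
4.69 × 10²⁶ s × (c) = 1.41 × 10³⁵ m

1.41 × 10³⁵ m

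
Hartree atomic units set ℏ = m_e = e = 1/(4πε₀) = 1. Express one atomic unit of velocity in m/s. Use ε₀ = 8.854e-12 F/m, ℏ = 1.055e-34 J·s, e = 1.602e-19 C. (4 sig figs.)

2.186e6 m/s

The unique combination of the constants set to 1 with dimensions of velocity is v_au = e²/(4πε₀ℏ).
  = 2.566e-38 / 1.174e-44
  = 2.186e6 m/s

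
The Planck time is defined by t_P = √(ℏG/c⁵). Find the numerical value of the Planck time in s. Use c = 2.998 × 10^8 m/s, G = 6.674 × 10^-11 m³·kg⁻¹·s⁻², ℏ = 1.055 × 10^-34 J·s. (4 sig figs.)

t_P = √(ℏG/c⁵)
  = √(2.907 × 10^-87)
  = 5.392 × 10^-44 s

5.392 × 10^-44 s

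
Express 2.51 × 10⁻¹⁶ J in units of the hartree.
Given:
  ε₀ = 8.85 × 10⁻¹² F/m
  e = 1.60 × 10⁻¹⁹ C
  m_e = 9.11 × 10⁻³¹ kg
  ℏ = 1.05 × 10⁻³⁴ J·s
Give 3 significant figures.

57.3

hartree: E_h = m_e e⁴/(4πε₀ℏ)² = 4.38 × 10⁻¹⁸ J.
2.51 × 10⁻¹⁶ / 4.38 × 10⁻¹⁸ = 57.3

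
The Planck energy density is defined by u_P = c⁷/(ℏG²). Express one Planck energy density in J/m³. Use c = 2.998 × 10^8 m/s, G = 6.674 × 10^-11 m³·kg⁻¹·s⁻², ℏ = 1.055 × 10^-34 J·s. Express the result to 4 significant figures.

4.632 × 10^113 J/m³

u_P = c⁷/(ℏG²)
  = 2.177 × 10^59 / 4.699 × 10^-55
  = 4.632 × 10^113 J/m³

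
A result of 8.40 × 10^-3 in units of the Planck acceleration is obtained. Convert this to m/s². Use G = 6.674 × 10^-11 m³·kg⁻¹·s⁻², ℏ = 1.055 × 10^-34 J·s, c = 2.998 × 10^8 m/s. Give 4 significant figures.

4.671 × 10^49 m/s²

One Planck acceleration: a_P = √(c⁷/(ℏG)) = 5.560 × 10^51 m/s².
8.40 × 10^-3 × 5.560 × 10^51 m/s² = 4.671 × 10^49 m/s²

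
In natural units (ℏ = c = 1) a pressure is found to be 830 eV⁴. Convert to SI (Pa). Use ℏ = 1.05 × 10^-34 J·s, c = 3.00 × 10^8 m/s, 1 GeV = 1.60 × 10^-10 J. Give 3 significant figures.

1.74 × 10^4 Pa

Pressure is [E]/[L]³ = [E]⁴/(ℏc)³.
1 GeV⁴ → 1/(ℏc)³ × (1 GeV in J)⁴ = 2.10 × 10^37 Pa.
Convert the energy scale: 830 eV⁴ = 8.30 × 10^-34 GeV⁴.
Result: 8.30 × 10^-34 × 2.10 × 10^37 = 1.74 × 10^4 Pa.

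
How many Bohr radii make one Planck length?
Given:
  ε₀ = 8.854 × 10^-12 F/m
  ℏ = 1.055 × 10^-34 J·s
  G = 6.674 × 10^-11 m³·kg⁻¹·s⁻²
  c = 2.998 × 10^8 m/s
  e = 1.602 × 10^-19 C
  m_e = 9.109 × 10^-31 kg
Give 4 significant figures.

3.051 × 10^-25

Planck length: ℓ_P = √(ℏG/c³) = 1.616 × 10^-35 m
Bohr radius: a₀ = 4πε₀ℏ²/(m_e e²) = 5.297 × 10^-11 m
ratio = 1.616 × 10^-35 / 5.297 × 10^-11 = 3.051 × 10^-25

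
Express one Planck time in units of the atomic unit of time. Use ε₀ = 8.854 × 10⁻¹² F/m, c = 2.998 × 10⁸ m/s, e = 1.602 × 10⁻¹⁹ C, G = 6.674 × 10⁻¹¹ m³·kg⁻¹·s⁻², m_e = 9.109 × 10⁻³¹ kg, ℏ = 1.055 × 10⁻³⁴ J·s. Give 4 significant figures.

2.225 × 10⁻²⁷

Planck time: t_P = √(ℏG/c⁵) = 5.392 × 10⁻⁴⁴ s
atomic unit of time: τ_au = (4πε₀)²ℏ³/(m_e e⁴) = 2.423 × 10⁻¹⁷ s
ratio = 5.392 × 10⁻⁴⁴ / 2.423 × 10⁻¹⁷ = 2.225 × 10⁻²⁷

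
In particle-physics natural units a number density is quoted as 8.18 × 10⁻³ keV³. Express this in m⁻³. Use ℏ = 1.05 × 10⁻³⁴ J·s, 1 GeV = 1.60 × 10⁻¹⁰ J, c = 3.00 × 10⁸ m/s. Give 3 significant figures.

Number density is [L]⁻³ = [E]³/(ℏc)³.
1 GeV³ → 1/(ℏc)³ × (1 GeV in J)³ = 1.31 × 10⁴⁷ m⁻³.
Convert the energy scale: 8.18 × 10⁻³ keV³ = 8.18 × 10⁻²¹ GeV³.
Result: 8.18 × 10⁻²¹ × 1.31 × 10⁴⁷ = 1.07 × 10²⁷ m⁻³.

1.07 × 10²⁷ m⁻³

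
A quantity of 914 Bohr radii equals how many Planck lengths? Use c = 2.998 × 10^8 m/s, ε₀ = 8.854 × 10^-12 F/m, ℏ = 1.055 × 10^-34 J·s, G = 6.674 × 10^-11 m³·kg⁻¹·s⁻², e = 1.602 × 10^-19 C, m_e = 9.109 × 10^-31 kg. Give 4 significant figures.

2.995 × 10^27

Bohr radius: a₀ = 4πε₀ℏ²/(m_e e²) = 5.297 × 10^-11 m
Planck length: ℓ_P = √(ℏG/c³) = 1.616 × 10^-35 m
914 × 5.297 × 10^-11 / 1.616 × 10^-35 = 2.995 × 10^27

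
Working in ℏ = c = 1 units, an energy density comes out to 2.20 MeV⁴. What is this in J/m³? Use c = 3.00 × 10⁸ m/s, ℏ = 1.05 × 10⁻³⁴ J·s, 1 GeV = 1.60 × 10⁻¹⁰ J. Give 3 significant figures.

4.61 × 10²⁵ J/m³

[E]/[L]³ = [E]⁴/(ℏc)³; restore (ℏc)⁻³.
1 GeV⁴ → 1/(ℏc)³ × (1 GeV in J)⁴ = 2.10 × 10³⁷ J/m³.
Convert the energy scale: 2.20 MeV⁴ = 2.20 × 10⁻¹² GeV⁴.
Result: 2.20 × 10⁻¹² × 2.10 × 10³⁷ = 4.61 × 10²⁵ J/m³.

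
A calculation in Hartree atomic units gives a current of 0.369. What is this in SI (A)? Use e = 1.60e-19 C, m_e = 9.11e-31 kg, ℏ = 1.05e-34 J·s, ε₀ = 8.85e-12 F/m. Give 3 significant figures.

2.46e-3 A

One atomic unit of electric current: I_au = e E_h/ℏ = m_e e⁵/((4πε₀)²ℏ³) = 6.67e-3 A.
0.369 × 6.67e-3 A = 2.46e-3 A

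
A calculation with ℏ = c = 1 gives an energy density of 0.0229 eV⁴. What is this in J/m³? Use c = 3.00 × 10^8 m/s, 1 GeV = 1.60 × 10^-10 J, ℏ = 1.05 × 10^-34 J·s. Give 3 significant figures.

[E]/[L]³ = [E]⁴/(ℏc)³; restore (ℏc)⁻³.
1 GeV⁴ → 1/(ℏc)³ × (1 GeV in J)⁴ = 2.10 × 10^37 J/m³.
Convert the energy scale: 0.0229 eV⁴ = 2.29 × 10^-38 GeV⁴.
Result: 2.29 × 10^-38 × 2.10 × 10^37 = 0.480 J/m³.

0.480 J/m³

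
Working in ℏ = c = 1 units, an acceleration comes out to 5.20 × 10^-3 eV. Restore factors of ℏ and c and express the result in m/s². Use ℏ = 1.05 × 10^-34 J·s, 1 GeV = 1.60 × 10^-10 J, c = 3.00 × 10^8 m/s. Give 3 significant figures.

Acceleration is [L]/[T]² = c·[E]/ℏ.
1 GeV → c/ℏ × (1 GeV in J) = 4.57 × 10^32 m/s².
Convert the energy scale: 5.20 × 10^-3 eV = 5.20 × 10^-12 GeV.
Result: 5.20 × 10^-12 × 4.57 × 10^32 = 2.38 × 10^21 m/s².

2.38 × 10^21 m/s²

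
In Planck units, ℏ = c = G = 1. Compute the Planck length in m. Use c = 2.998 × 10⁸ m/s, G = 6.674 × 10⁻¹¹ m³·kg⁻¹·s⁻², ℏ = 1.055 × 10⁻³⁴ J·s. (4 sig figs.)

1.616 × 10⁻³⁵ m

From ℏ = c = G = 1 the length scale is ℓ_P = √(ℏG/c³).
  = √(2.613 × 10⁻⁷⁰)
  = 1.616 × 10⁻³⁵ m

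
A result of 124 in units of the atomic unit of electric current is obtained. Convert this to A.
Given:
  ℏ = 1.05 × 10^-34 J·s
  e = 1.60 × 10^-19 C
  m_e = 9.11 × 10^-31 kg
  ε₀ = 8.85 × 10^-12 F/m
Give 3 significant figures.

One atomic unit of electric current: I_au = e E_h/ℏ = m_e e⁵/((4πε₀)²ℏ³) = 6.67 × 10^-3 A.
124 × 6.67 × 10^-3 A = 0.827 A

0.827 A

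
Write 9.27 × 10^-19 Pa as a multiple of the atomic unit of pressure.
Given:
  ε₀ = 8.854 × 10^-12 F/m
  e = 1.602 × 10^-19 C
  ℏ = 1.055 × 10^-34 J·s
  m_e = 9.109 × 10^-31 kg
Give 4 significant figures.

atomic unit of pressure: P_au = E_h/a₀³ = m_e⁴e¹⁰/((4πε₀)⁵ℏ⁸) = 2.929 × 10^13 Pa.
9.27 × 10^-19 / 2.929 × 10^13 = 3.165 × 10^-32

3.165 × 10^-32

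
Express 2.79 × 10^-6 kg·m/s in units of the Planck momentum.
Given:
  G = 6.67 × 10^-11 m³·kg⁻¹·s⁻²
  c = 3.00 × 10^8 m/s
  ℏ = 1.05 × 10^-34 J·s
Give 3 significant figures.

4.28 × 10^-7

Planck momentum: p_P = √(ℏc³/G) = 6.52 kg·m/s.
2.79 × 10^-6 / 6.52 = 4.28 × 10^-7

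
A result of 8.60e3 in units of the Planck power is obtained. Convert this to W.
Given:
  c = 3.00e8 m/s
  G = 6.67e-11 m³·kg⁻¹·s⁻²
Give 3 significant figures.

3.13e56 W

One Planck power: P_P = c⁵/G = 3.64e52 W.
8.60e3 × 3.64e52 W = 3.13e56 W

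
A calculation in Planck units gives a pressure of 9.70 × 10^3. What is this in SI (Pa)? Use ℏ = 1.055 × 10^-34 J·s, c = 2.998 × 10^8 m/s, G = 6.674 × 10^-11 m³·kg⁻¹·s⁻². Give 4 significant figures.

4.493 × 10^117 Pa

One Planck pressure: p_P = c⁷/(ℏG²) = 4.632 × 10^113 Pa.
9.70 × 10^3 × 4.632 × 10^113 Pa = 4.493 × 10^117 Pa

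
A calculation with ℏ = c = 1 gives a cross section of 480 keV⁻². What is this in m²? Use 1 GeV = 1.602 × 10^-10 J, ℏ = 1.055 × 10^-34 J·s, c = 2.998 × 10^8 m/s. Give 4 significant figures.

1.871 × 10^-17 m²

Area is [L]² = [E]⁻²·(ℏc)²; restore (ℏc)².
1 GeV⁻² → (ℏc)² × (1 GeV in J)⁻² = 3.898 × 10^-32 m².
Convert the energy scale: 480 keV⁻² = 4.80 × 10^14 GeV⁻².
Result: 4.80 × 10^14 × 3.898 × 10^-32 = 1.871 × 10^-17 m².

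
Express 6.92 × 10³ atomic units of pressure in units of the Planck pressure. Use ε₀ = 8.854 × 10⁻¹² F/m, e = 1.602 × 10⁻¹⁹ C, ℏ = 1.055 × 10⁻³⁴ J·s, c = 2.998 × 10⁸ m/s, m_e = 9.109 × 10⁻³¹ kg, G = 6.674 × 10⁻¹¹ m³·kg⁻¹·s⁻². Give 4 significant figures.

4.376 × 10⁻⁹⁷

atomic unit of pressure: P_au = E_h/a₀³ = m_e⁴e¹⁰/((4πε₀)⁵ℏ⁸) = 2.929 × 10¹³ Pa
Planck pressure: p_P = c⁷/(ℏG²) = 4.632 × 10¹¹³ Pa
6.92 × 10³ × 2.929 × 10¹³ / 4.632 × 10¹¹³ = 4.376 × 10⁻⁹⁷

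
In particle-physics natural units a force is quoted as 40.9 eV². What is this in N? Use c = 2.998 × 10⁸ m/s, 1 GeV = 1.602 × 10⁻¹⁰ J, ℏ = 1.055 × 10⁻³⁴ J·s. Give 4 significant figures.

Force is [E]/[L] = [E]²/(ℏc); restore (ℏc)⁻¹.
1 GeV² → 1/(ℏc) × (1 GeV in J)² = 8.114 × 10⁵ N.
Convert the energy scale: 40.9 eV² = 4.09 × 10⁻¹⁷ GeV².
Result: 4.09 × 10⁻¹⁷ × 8.114 × 10⁵ = 3.319 × 10⁻¹¹ N.

3.319 × 10⁻¹¹ N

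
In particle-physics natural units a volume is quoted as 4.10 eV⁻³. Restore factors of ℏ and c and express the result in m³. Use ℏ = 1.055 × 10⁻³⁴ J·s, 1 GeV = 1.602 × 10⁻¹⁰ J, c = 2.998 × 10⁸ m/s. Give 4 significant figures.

Volume is [L]³ = [E]⁻³·(ℏc)³.
1 GeV⁻³ → (ℏc)³ × (1 GeV in J)⁻³ = 7.696 × 10⁻⁴⁸ m³.
Convert the energy scale: 4.10 eV⁻³ = 4.10 × 10²⁷ GeV⁻³.
Result: 4.10 × 10²⁷ × 7.696 × 10⁻⁴⁸ = 3.155 × 10⁻²⁰ m³.

3.155 × 10⁻²⁰ m³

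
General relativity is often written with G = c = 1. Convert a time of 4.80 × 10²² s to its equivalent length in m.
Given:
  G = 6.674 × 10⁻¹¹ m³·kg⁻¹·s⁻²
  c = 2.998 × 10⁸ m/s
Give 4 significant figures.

1.439 × 10³¹ m

Time → length via c.
4.80 × 10²² s × (c) = 1.439 × 10³¹ m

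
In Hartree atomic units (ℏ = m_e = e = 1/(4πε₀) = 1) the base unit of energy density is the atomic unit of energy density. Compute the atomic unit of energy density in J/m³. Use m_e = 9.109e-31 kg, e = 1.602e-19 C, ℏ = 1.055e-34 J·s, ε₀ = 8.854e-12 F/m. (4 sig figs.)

2.929e13 J/m³

u_au = E_h/a₀³ = m_e⁴e¹⁰/((4πε₀)⁵ℏ⁸)
E_h = 4.354e-18 J
a₀ = 5.297e-11 m
E_h/a₀³ = 2.929e13 J/m³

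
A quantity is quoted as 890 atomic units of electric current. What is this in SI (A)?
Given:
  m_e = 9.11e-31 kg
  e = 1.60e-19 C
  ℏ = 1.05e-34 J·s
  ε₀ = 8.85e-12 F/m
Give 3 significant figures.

One atomic unit of electric current: I_au = e E_h/ℏ = m_e e⁵/((4πε₀)²ℏ³) = 6.67e-3 A.
890 × 6.67e-3 A = 5.94 A

5.94 A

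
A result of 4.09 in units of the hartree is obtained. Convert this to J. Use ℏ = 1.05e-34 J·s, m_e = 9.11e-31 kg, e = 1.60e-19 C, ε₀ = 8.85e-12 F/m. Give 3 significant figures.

1.79e-17 J

One hartree: E_h = m_e e⁴/(4πε₀ℏ)² = 4.38e-18 J.
4.09 × 4.38e-18 J = 1.79e-17 J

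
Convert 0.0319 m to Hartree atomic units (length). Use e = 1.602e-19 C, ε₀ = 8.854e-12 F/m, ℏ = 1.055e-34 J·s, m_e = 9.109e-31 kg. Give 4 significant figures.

6.022e8

Bohr radius: a₀ = 4πε₀ℏ²/(m_e e²) = 5.297e-11 m.
0.0319 / 5.297e-11 = 6.022e8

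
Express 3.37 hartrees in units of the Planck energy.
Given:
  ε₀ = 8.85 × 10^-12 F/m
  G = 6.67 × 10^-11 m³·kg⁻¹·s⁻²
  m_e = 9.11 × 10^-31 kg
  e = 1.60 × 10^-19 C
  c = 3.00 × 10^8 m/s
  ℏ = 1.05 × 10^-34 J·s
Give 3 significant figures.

hartree: E_h = m_e e⁴/(4πε₀ℏ)² = 4.38 × 10^-18 J
Planck energy: E_P = √(ℏc⁵/G) = 1.96 × 10^9 J
3.37 × 4.38 × 10^-18 / 1.96 × 10^9 = 7.54 × 10^-27

7.54 × 10^-27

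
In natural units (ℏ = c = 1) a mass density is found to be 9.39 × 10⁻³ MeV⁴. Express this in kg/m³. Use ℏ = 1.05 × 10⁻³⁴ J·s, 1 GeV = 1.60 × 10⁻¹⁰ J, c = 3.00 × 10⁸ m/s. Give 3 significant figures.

Mass density is [E]/(c²[L]³) = [E]⁴/(ℏ³c⁵).
1 GeV⁴ → 1/(ℏ³c⁵) × (1 GeV in J)⁴ = 2.33 × 10²⁰ kg/m³.
Convert the energy scale: 9.39 × 10⁻³ MeV⁴ = 9.39 × 10⁻¹⁵ GeV⁴.
Result: 9.39 × 10⁻¹⁵ × 2.33 × 10²⁰ = 2.19 × 10⁶ kg/m³.

2.19 × 10⁶ kg/m³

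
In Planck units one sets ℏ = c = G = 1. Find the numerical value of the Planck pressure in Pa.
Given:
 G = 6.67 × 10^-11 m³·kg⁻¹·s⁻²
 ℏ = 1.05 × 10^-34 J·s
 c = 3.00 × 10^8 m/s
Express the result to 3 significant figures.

4.68 × 10^113 Pa

p_P = c⁷/(ℏG²)
  = 2.19 × 10^59 / 4.67 × 10^-55
  = 4.68 × 10^113 Pa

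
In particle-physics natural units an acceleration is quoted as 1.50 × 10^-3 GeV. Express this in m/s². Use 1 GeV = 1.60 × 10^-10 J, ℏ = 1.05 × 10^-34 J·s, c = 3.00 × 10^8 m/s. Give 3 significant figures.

Acceleration is [L]/[T]² = c·[E]/ℏ.
1 GeV → c/ℏ × (1 GeV in J) = 4.57 × 10^32 m/s².
Result: 1.50 × 10^-3 × 4.57 × 10^32 = 6.86 × 10^29 m/s².

6.86 × 10^29 m/s²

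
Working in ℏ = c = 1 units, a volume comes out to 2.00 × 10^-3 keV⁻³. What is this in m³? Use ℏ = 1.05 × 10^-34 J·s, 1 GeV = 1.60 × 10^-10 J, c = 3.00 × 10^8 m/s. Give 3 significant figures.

Volume is [L]³ = [E]⁻³·(ℏc)³.
1 GeV⁻³ → (ℏc)³ × (1 GeV in J)⁻³ = 7.63 × 10^-48 m³.
Convert the energy scale: 2.00 × 10^-3 keV⁻³ = 2.00 × 10^15 GeV⁻³.
Result: 2.00 × 10^15 × 7.63 × 10^-48 = 1.53 × 10^-32 m³.

1.53 × 10^-32 m³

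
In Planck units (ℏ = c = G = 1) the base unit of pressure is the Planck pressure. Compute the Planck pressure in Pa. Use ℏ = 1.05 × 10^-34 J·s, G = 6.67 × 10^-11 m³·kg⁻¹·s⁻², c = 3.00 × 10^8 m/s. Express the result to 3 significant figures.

4.68 × 10^113 Pa

p_P = c⁷/(ℏG²)
  = 2.19 × 10^59 / 4.67 × 10^-55
  = 4.68 × 10^113 Pa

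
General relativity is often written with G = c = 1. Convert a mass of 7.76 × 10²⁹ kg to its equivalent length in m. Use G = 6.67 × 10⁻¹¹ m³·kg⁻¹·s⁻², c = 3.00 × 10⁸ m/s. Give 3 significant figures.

575 m

In G = c = 1 units mass has dimensions of length; the conversion factor is G/c².
7.76 × 10²⁹ kg × (G/c²) = 575 m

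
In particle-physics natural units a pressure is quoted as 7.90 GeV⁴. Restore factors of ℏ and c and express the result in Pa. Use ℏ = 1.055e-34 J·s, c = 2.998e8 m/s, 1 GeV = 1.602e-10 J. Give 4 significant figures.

1.644e38 Pa

Pressure is [E]/[L]³ = [E]⁴/(ℏc)³.
1 GeV⁴ → 1/(ℏc)³ × (1 GeV in J)⁴ = 2.082e37 Pa.
Result: 7.90 × 2.082e37 = 1.644e38 Pa.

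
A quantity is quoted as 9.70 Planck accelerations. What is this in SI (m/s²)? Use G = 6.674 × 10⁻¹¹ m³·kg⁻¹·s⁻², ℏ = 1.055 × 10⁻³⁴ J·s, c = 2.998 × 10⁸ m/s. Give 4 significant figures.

One Planck acceleration: a_P = √(c⁷/(ℏG)) = 5.560 × 10⁵¹ m/s².
9.70 × 5.560 × 10⁵¹ m/s² = 5.393 × 10⁵² m/s²

5.393 × 10⁵² m/s²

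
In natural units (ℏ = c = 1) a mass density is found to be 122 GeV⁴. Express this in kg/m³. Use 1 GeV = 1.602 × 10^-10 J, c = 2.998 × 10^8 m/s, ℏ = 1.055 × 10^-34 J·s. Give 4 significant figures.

2.825 × 10^22 kg/m³

Mass density is [E]/(c²[L]³) = [E]⁴/(ℏ³c⁵).
1 GeV⁴ → 1/(ℏ³c⁵) × (1 GeV in J)⁴ = 2.316 × 10^20 kg/m³.
Result: 122 × 2.316 × 10^20 = 2.825 × 10^22 kg/m³.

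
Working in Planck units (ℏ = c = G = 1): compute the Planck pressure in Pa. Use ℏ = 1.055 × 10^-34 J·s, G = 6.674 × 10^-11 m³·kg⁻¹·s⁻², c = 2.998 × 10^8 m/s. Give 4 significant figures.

From ℏ = c = G = 1 the pressure scale is p_P = c⁷/(ℏG²).
  = 2.177 × 10^59 / 4.699 × 10^-55
  = 4.632 × 10^113 Pa

4.632 × 10^113 Pa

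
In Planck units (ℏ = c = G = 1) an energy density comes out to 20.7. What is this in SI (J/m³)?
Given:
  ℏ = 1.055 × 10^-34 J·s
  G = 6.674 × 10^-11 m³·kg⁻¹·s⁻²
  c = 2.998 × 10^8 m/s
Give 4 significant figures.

One Planck energy density: u_P = c⁷/(ℏG²) = 4.632 × 10^113 J/m³.
20.7 × 4.632 × 10^113 J/m³ = 9.589 × 10^114 J/m³

9.589 × 10^114 J/m³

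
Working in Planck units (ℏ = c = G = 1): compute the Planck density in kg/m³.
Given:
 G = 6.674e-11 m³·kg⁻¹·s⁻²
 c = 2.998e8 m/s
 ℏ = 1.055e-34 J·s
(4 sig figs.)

Dimensional analysis gives ρ_P = c⁵/(ℏG²).
  = 2.422e42 / 4.699e-55
  = 5.154e96 kg/m³

5.154e96 kg/m³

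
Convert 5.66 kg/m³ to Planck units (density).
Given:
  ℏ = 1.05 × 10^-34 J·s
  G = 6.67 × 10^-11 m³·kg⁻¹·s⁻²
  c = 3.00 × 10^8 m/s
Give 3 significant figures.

Planck density: ρ_P = c⁵/(ℏG²) = 5.20 × 10^96 kg/m³.
5.66 / 5.20 × 10^96 = 1.09 × 10^-96

1.09 × 10^-96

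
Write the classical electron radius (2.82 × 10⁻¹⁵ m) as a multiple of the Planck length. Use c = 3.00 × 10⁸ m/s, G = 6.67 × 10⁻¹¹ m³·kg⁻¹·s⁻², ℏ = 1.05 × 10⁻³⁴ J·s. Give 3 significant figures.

1.75 × 10²⁰

Planck length: ℓ_P = √(ℏG/c³) = 1.61 × 10⁻³⁵ m.
2.82 × 10⁻¹⁵ / 1.61 × 10⁻³⁵ = 1.75 × 10²⁰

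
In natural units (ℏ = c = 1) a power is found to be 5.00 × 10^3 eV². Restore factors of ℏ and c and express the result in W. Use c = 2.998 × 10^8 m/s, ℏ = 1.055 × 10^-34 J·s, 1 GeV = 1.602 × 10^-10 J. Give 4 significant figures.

1.216 W

Power is [E]/[T] = [E]²/ℏ.
1 GeV² → 1/ℏ × (1 GeV in J)² = 2.433 × 10^14 W.
Convert the energy scale: 5.00 × 10^3 eV² = 5.00 × 10^-15 GeV².
Result: 5.00 × 10^-15 × 2.433 × 10^14 = 1.216 W.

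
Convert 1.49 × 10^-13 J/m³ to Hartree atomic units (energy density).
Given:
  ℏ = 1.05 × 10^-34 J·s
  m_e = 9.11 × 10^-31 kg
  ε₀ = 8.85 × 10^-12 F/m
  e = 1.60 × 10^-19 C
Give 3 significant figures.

4.95 × 10^-27

atomic unit of energy density: u_au = E_h/a₀³ = m_e⁴e¹⁰/((4πε₀)⁵ℏ⁸) = 3.01 × 10^13 J/m³.
1.49 × 10^-13 / 3.01 × 10^13 = 4.95 × 10^-27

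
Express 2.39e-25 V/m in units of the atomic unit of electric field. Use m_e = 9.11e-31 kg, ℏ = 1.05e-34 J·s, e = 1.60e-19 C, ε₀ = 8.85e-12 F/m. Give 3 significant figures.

4.59e-37

atomic unit of electric field: E_au = E_h/(e a₀) = m_e²e⁵/((4πε₀)³ℏ⁴) = 5.20e11 V/m.
2.39e-25 / 5.20e11 = 4.59e-37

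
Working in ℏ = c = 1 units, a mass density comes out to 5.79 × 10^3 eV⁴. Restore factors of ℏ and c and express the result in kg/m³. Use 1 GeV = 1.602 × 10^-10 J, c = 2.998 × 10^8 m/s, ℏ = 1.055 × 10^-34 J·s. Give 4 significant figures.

1.341 × 10^-12 kg/m³

Mass density is [E]/(c²[L]³) = [E]⁴/(ℏ³c⁵).
1 GeV⁴ → 1/(ℏ³c⁵) × (1 GeV in J)⁴ = 2.316 × 10^20 kg/m³.
Convert the energy scale: 5.79 × 10^3 eV⁴ = 5.79 × 10^-33 GeV⁴.
Result: 5.79 × 10^-33 × 2.316 × 10^20 = 1.341 × 10^-12 kg/m³.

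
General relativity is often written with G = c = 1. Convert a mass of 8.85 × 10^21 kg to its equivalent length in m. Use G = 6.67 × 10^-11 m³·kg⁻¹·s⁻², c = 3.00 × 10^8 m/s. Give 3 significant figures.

6.56 × 10^-6 m

In G = c = 1 units mass has dimensions of length; the conversion factor is G/c².
8.85 × 10^21 kg × (G/c²) = 6.56 × 10^-6 m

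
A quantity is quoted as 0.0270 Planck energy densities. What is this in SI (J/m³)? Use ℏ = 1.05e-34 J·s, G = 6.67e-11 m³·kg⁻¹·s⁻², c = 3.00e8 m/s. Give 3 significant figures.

1.26e112 J/m³

One Planck energy density: u_P = c⁷/(ℏG²) = 4.68e113 J/m³.
0.0270 × 4.68e113 J/m³ = 1.26e112 J/m³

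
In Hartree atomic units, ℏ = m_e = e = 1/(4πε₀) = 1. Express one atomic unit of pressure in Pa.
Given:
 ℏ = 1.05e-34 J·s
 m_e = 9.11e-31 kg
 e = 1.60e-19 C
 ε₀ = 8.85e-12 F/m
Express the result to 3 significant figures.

3.01e13 Pa

From ℏ = m_e = e = 1/(4πε₀) = 1 the pressure scale is P_au = E_h/a₀³ = m_e⁴e¹⁰/((4πε₀)⁵ℏ⁸).
E_h = 4.38e-18 J
a₀ = 5.26e-11 m
E_h/a₀³ = 3.01e13 Pa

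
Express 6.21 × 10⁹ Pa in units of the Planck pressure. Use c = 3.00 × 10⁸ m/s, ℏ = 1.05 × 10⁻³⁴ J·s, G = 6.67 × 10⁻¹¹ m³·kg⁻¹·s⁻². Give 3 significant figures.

1.33 × 10⁻¹⁰⁴

Planck pressure: p_P = c⁷/(ℏG²) = 4.68 × 10¹¹³ Pa.
6.21 × 10⁹ / 4.68 × 10¹¹³ = 1.33 × 10⁻¹⁰⁴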